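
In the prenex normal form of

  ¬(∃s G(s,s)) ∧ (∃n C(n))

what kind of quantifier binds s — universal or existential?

Move each ¬ inward, flipping quantifiers it crosses:
  (∀s ¬G(s,s)) ∧ (∃n C(n))
Finally move all quantifiers to the prefix:
  ∀s ∃n (¬G(s,s) ∧ C(n))
The quantifier ∃s sits under an odd number of negations, so it flips to ∀s.

universal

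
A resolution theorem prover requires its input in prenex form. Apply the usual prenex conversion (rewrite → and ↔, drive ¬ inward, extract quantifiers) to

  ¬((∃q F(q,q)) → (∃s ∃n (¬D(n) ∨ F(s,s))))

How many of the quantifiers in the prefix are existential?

1

Rewrite implications/biconditionals: A → B as ¬A ∨ B.
  ¬(¬(∃q F(q,q)) ∨ (∃s ∃n (¬D(n) ∨ F(s,s))))
Drive negations inward (¬∀x A ≡ ∃x ¬A, ¬∃x A ≡ ∀x ¬A, De Morgan for ∧/∨):
  (∃q F(q,q)) ∧ (∀s ∀n (D(n) ∧ ¬F(s,s)))
Extract every quantifier outward, since the variables are now distinct and don't occur free across branches:
  ∃q ∀s ∀n (F(q,q) ∧ D(n) ∧ ¬F(s,s))
The prefix is ∃q ∀s ∀n: 2 universal, 1 existential.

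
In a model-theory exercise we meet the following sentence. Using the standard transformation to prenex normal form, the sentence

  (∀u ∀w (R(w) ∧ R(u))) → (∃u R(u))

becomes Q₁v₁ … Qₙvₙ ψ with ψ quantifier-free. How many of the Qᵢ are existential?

3

Eliminate → and ↔ using ¬ and ∨.
  ¬(∀u ∀w (R(w) ∧ R(u))) ∨ (∃u R(u))
Drive negations inward (¬∀x A ≡ ∃x ¬A, ¬∃x A ≡ ∀x ¬A, De Morgan for ∧/∨):
  (∃u ∃w (¬R(w) ∨ ¬R(u))) ∨ (∃u R(u))
Standardize variables apart so no two quantifiers bind the same name: u↦s.
  (∃u ∃w (¬R(w) ∨ ¬R(u))) ∨ (∃s R(s))
Pull the quantifiers to the front (each side's bound variable is not free in the other side):
  ∃u ∃w ∃s (¬R(w) ∨ ¬R(u) ∨ R(s))
The prefix is ∃u ∃w ∃s: 0 universal, 3 existential.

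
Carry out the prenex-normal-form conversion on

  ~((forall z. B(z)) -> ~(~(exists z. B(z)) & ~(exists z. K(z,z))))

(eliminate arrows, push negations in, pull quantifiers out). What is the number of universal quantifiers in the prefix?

Rewrite implications/biconditionals: A → B as ¬A ∨ B.
  ~(~(forall z. B(z)) | ~(~(exists z. B(z)) & ~(exists z. K(z,z))))
Move each ¬ inward, flipping quantifiers it crosses:
  (forall z. B(z)) & (forall z. ~B(z)) & (forall z. ~K(z,z))
Standardize variables apart so no two quantifiers bind the same name: z↦z1, z↦b.
  (forall z. B(z)) & (forall z1. ~B(z1)) & (forall b. ~K(b,b))
Extract every quantifier outward, since the variables are now distinct and don't occur free across branches:
  forall z. forall z1. forall b. (B(z) & ~B(z1) & ~K(b,b))
The prefix is forall z forall z1 forall b: 3 universal, 0 existential.

3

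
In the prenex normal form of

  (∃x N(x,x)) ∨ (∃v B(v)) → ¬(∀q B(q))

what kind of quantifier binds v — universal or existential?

universal

Eliminate → and ↔ using ¬ and ∨.
  ¬((∃x N(x,x)) ∨ (∃v B(v))) ∨ ¬(∀q B(q))
Move each ¬ inward, flipping quantifiers it crosses:
  (∀x ¬N(x,x)) ∧ (∀v ¬B(v)) ∨ (∃q ¬B(q))
All bound variables are already distinct, so no renaming is needed.
Extract every quantifier outward, since the variables are now distinct and don't occur free across branches:
  ∀x ∀v ∃q (¬N(x,x) ∧ ¬B(v) ∨ ¬B(q))
The quantifier ∃v sits under an odd number of negations (counting the antecedent side of each →), so it flips to ∀v.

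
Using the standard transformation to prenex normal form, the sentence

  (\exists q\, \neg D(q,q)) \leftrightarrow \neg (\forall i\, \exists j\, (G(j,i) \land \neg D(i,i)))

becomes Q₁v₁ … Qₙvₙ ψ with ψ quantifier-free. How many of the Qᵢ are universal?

Rewrite implications/biconditionals: A → B as ¬A ∨ B; A ↔ B as (¬A ∨ B) ∧ (¬B ∨ A).
  (\neg (\exists q\, \neg D(q,q)) \lor \neg (\forall i\, \exists j\, (G(j,i) \land \neg D(i,i)))) \land (\neg \neg (\forall i\, \exists j\, (G(j,i) \land \neg D(i,i))) \lor (\exists q\, \neg D(q,q)))
Drive negations inward (¬∀x A ≡ ∃x ¬A, ¬∃x A ≡ ∀x ¬A, De Morgan for ∧/∨):
  ((\forall q\, D(q,q)) \lor (\exists i\, \forall j\, (\neg G(j,i) \lor D(i,i)))) \land ((\forall i\, \exists j\, (G(j,i) \land \neg D(i,i))) \lor (\exists q\, \neg D(q,q)))
Standardize variables apart so no two quantifiers bind the same name: i↦t, j↦z1, q↦x1.
  ((\forall q\, D(q,q)) \lor (\exists i\, \forall j\, (\neg G(j,i) \lor D(i,i)))) \land ((\forall t\, \exists z1\, (G(z1,t) \land \neg D(t,t))) \lor (\exists x1\, \neg D(x1,x1)))
Pull the quantifiers to the front (each side's bound variable is not free in the other side):
  \forall q\, \exists i\, \forall j\, \forall t\, \exists z1\, \exists x1\, ((D(q,q) \lor \neg G(j,i) \lor D(i,i)) \land (G(z1,t) \land \neg D(t,t) \lor \neg D(x1,x1)))
The prefix is \forall q \exists i \forall j \forall t \exists z1 \exists x1: 3 universal, 3 existential.

3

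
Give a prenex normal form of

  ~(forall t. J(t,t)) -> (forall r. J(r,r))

Eliminate → and ↔ using ¬ and ∨.
  ~~(forall t. J(t,t)) | (forall r. J(r,r))
Move each ¬ inward, flipping quantifiers it crosses:
  (forall t. J(t,t)) | (forall r. J(r,r))
All bound variables are already distinct, so no renaming is needed.
Pull the quantifiers to the front (each side's bound variable is not free in the other side):
  forall t. forall r. (J(t,t) | J(r,r))

forall t. forall r. (J(t,t) | J(r,r))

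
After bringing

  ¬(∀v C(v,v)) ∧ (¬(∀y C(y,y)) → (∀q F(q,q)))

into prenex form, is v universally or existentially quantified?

First replace A → B with ¬A ∨ B.
  ¬(∀v C(v,v)) ∧ (¬¬(∀y C(y,y)) ∨ (∀q F(q,q)))
Push ¬ through the quantifiers and connectives to reach negation normal form:
  (∃v ¬C(v,v)) ∧ ((∀y C(y,y)) ∨ (∀q F(q,q)))
All bound variables are already distinct, so no renaming is needed.
Finally move all quantifiers to the prefix:
  ∃v ∀y ∀q (¬C(v,v) ∧ (C(y,y) ∨ F(q,q)))
The quantifier ∀v sits under an odd number of negations (counting the antecedent side of each →), so it flips to ∃v.

existential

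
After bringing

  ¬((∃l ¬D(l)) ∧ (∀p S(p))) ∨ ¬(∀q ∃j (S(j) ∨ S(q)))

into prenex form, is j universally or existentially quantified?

Drive negations inward (¬∀x A ≡ ∃x ¬A, ¬∃x A ≡ ∀x ¬A, De Morgan for ∧/∨):
  (∀l D(l)) ∨ (∃p ¬S(p)) ∨ (∃q ∀j (¬S(j) ∧ ¬S(q)))
All bound variables are already distinct, so no renaming is needed.
Extract every quantifier outward, since the variables are now distinct and don't occur free across branches:
  ∀l ∃p ∃q ∀j (D(l) ∨ ¬S(p) ∨ ¬S(j) ∧ ¬S(q))
The quantifier ∃j sits under an odd number of negations, so it flips to ∀j.

universal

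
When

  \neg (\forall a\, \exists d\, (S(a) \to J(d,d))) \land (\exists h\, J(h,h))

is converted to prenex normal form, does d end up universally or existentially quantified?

Rewrite implications/biconditionals: A → B as ¬A ∨ B.
  \neg (\forall a\, \exists d\, (\neg S(a) \lor J(d,d))) \land (\exists h\, J(h,h))
Drive negations inward (¬∀x A ≡ ∃x ¬A, ¬∃x A ≡ ∀x ¬A, De Morgan for ∧/∨):
  (\exists a\, \forall d\, (S(a) \land \neg J(d,d))) \land (\exists h\, J(h,h))
Finally move all quantifiers to the prefix:
  \exists a\, \forall d\, \exists h\, (S(a) \land \neg J(d,d) \land J(h,h))
The quantifier \exists d sits under an odd number of negations (counting the antecedent side of each →), so it flips to \forall d.

universal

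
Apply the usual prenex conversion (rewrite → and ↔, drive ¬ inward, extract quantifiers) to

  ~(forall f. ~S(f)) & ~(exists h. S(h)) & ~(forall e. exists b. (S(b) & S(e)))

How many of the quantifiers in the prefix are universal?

Push ¬ through the quantifiers and connectives to reach negation normal form:
  (exists f. S(f)) & (forall h. ~S(h)) & (exists e. forall b. (~S(b) | ~S(e)))
Finally move all quantifiers to the prefix:
  exists f. forall h. exists e. forall b. (S(f) & ~S(h) & (~S(b) | ~S(e)))
The prefix is exists f forall h exists e forall b: 2 universal, 2 existential.

2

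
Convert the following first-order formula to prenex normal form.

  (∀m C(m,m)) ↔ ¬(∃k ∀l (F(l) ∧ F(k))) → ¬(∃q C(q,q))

∃m ∃k ∀l ∀q ∀x ∃r ∃v1 ∀z ((¬C(m,m) ∨ F(l) ∧ F(k) ∨ ¬C(q,q)) ∧ ((¬F(r) ∨ ¬F(x)) ∧ C(v1,v1) ∨ C(z,z)))

Rewrite implications/biconditionals: A → B as ¬A ∨ B; A ↔ B as (¬A ∨ B) ∧ (¬B ∨ A).
  (¬(∀m C(m,m)) ∨ ¬¬(∃k ∀l (F(l) ∧ F(k))) ∨ ¬(∃q C(q,q))) ∧ (¬(¬¬(∃k ∀l (F(l) ∧ F(k))) ∨ ¬(∃q C(q,q))) ∨ (∀m C(m,m)))
Drive negations inward (¬∀x A ≡ ∃x ¬A, ¬∃x A ≡ ∀x ¬A, De Morgan for ∧/∨):
  ((∃m ¬C(m,m)) ∨ (∃k ∀l (F(l) ∧ F(k))) ∨ (∀q ¬C(q,q))) ∧ ((∀k ∃l (¬F(l) ∨ ¬F(k))) ∧ (∃q C(q,q)) ∨ (∀m C(m,m)))
Standardize variables apart so no two quantifiers bind the same name: k↦x, l↦r, q↦v1, m↦z.
  ((∃m ¬C(m,m)) ∨ (∃k ∀l (F(l) ∧ F(k))) ∨ (∀q ¬C(q,q))) ∧ ((∀x ∃r (¬F(r) ∨ ¬F(x))) ∧ (∃v1 C(v1,v1)) ∨ (∀z C(z,z)))
Extract every quantifier outward, since the variables are now distinct and don't occur free across branches:
  ∃m ∃k ∀l ∀q ∀x ∃r ∃v1 ∀z ((¬C(m,m) ∨ F(l) ∧ F(k) ∨ ¬C(q,q)) ∧ ((¬F(r) ∨ ¬F(x)) ∧ C(v1,v1) ∨ C(z,z)))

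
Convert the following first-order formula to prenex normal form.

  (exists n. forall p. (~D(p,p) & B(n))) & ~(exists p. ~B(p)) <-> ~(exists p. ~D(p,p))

forall n. exists p. exists z. forall q. exists b. exists z1. forall s. forall u. ((D(p,p) | ~B(n) | ~B(z) | D(q,q)) & (~D(b,b) | ~D(s,s) & B(z1) & B(u)))

First replace A → B with ¬A ∨ B; A ↔ B as (¬A ∨ B) ∧ (¬B ∨ A).
  (~((exists n. forall p. (~D(p,p) & B(n))) & ~(exists p. ~B(p))) | ~(exists p. ~D(p,p))) & (~~(exists p. ~D(p,p)) | (exists n. forall p. (~D(p,p) & B(n))) & ~(exists p. ~B(p)))
Drive negations inward (¬∀x A ≡ ∃x ¬A, ¬∃x A ≡ ∀x ¬A, De Morgan for ∧/∨):
  ((forall n. exists p. (D(p,p) | ~B(n))) | (exists p. ~B(p)) | (forall p. D(p,p))) & ((exists p. ~D(p,p)) | (exists n. forall p. (~D(p,p) & B(n))) & (forall p. B(p)))
Standardize variables apart so no two quantifiers bind the same name: p↦z, p↦q, p↦b, n↦z1, p↦s, p↦u.
  ((forall n. exists p. (D(p,p) | ~B(n))) | (exists z. ~B(z)) | (forall q. D(q,q))) & ((exists b. ~D(b,b)) | (exists z1. forall s. (~D(s,s) & B(z1))) & (forall u. B(u)))
Pull the quantifiers to the front (each side's bound variable is not free in the other side):
  forall n. exists p. exists z. forall q. exists b. exists z1. forall s. forall u. ((D(p,p) | ~B(n) | ~B(z) | D(q,q)) & (~D(b,b) | ~D(s,s) & B(z1) & B(u)))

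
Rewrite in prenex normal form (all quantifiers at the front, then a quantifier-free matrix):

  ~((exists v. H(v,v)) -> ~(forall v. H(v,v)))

Eliminate → and ↔ using ¬ and ∨.
  ~(~(exists v. H(v,v)) | ~(forall v. H(v,v)))
Push ¬ through the quantifiers and connectives to reach negation normal form:
  (exists v. H(v,v)) & (forall v. H(v,v))
Rename bound variables to avoid capture: v↦w1.
  (exists v. H(v,v)) & (forall w1. H(w1,w1))
Extract every quantifier outward, since the variables are now distinct and don't occur free across branches:
  exists v. forall w1. (H(v,v) & H(w1,w1))

exists v. forall w1. (H(v,v) & H(w1,w1))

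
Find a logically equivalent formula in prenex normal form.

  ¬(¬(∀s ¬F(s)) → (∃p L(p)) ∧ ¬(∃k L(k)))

First replace A → B with ¬A ∨ B.
  ¬(¬¬(∀s ¬F(s)) ∨ (∃p L(p)) ∧ ¬(∃k L(k)))
Move each ¬ inward, flipping quantifiers it crosses:
  (∃s F(s)) ∧ ((∀p ¬L(p)) ∨ (∃k L(k)))
All bound variables are already distinct, so no renaming is needed.
Finally move all quantifiers to the prefix:
  ∃s ∀p ∃k (F(s) ∧ (¬L(p) ∨ L(k)))

∃s ∀p ∃k (F(s) ∧ (¬L(p) ∨ L(k)))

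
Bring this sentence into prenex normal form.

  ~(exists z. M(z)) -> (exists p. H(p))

First replace A → B with ¬A ∨ B.
  ~~(exists z. M(z)) | (exists p. H(p))
Drive negations inward (¬∀x A ≡ ∃x ¬A, ¬∃x A ≡ ∀x ¬A, De Morgan for ∧/∨):
  (exists z. M(z)) | (exists p. H(p))
All bound variables are already distinct, so no renaming is needed.
Pull the quantifiers to the front (each side's bound variable is not free in the other side):
  exists z. exists p. (M(z) | H(p))

exists z. exists p. (M(z) | H(p))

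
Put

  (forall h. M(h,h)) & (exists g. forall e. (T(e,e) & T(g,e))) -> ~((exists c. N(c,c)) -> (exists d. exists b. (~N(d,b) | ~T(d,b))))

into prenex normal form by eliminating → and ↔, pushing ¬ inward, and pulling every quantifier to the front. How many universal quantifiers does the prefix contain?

3

First replace A → B with ¬A ∨ B.
  ~((forall h. M(h,h)) & (exists g. forall e. (T(e,e) & T(g,e)))) | ~(~(exists c. N(c,c)) | (exists d. exists b. (~N(d,b) | ~T(d,b))))
Move each ¬ inward, flipping quantifiers it crosses:
  (exists h. ~M(h,h)) | (forall g. exists e. (~T(e,e) | ~T(g,e))) | (exists c. N(c,c)) & (forall d. forall b. (N(d,b) & T(d,b)))
All bound variables are already distinct, so no renaming is needed.
Pull the quantifiers to the front (each side's bound variable is not free in the other side):
  exists h. forall g. exists e. exists c. forall d. forall b. (~M(h,h) | ~T(e,e) | ~T(g,e) | N(c,c) & N(d,b) & T(d,b))
The prefix is exists h forall g exists e exists c forall d forall b: 3 universal, 3 existential.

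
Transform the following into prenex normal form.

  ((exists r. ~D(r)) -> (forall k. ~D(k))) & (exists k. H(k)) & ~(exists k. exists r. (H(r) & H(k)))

Eliminate → and ↔ using ¬ and ∨.
  (~(exists r. ~D(r)) | (forall k. ~D(k))) & (exists k. H(k)) & ~(exists k. exists r. (H(r) & H(k)))
Move each ¬ inward, flipping quantifiers it crosses:
  ((forall r. D(r)) | (forall k. ~D(k))) & (exists k. H(k)) & (forall k. forall r. (~H(r) | ~H(k)))
Standardize variables apart so no two quantifiers bind the same name: k↦u1, k↦p, r↦w1.
  ((forall r. D(r)) | (forall k. ~D(k))) & (exists u1. H(u1)) & (forall p. forall w1. (~H(w1) | ~H(p)))
Pull the quantifiers to the front (each side's bound variable is not free in the other side):
  forall r. forall k. exists u1. forall p. forall w1. ((D(r) | ~D(k)) & H(u1) & (~H(w1) | ~H(p)))

forall r. forall k. exists u1. forall p. forall w1. ((D(r) | ~D(k)) & H(u1) & (~H(w1) | ~H(p)))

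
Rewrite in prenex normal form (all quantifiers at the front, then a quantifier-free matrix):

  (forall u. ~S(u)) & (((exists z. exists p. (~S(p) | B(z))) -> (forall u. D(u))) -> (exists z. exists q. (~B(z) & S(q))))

Eliminate → and ↔ using ¬ and ∨.
  (forall u. ~S(u)) & (~(~(exists z. exists p. (~S(p) | B(z))) | (forall u. D(u))) | (exists z. exists q. (~B(z) & S(q))))
Drive negations inward (¬∀x A ≡ ∃x ¬A, ¬∃x A ≡ ∀x ¬A, De Morgan for ∧/∨):
  (forall u. ~S(u)) & ((exists z. exists p. (~S(p) | B(z))) & (exists u. ~D(u)) | (exists z. exists q. (~B(z) & S(q))))
Give each quantifier a distinct variable: u↦x, z↦u1.
  (forall u. ~S(u)) & ((exists z. exists p. (~S(p) | B(z))) & (exists x. ~D(x)) | (exists u1. exists q. (~B(u1) & S(q))))
Pull the quantifiers to the front (each side's bound variable is not free in the other side):
  forall u. exists z. exists p. exists x. exists u1. exists q. (~S(u) & ((~S(p) | B(z)) & ~D(x) | ~B(u1) & S(q)))

forall u. exists z. exists p. exists x. exists u1. exists q. (~S(u) & ((~S(p) | B(z)) & ~D(x) | ~B(u1) & S(q)))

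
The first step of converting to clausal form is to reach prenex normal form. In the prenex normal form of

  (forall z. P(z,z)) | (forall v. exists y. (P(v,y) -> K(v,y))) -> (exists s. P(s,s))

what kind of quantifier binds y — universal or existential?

Eliminate → and ↔ using ¬ and ∨.
  ~((forall z. P(z,z)) | (forall v. exists y. (~P(v,y) | K(v,y)))) | (exists s. P(s,s))
Drive negations inward (¬∀x A ≡ ∃x ¬A, ¬∃x A ≡ ∀x ¬A, De Morgan for ∧/∨):
  (exists z. ~P(z,z)) & (exists v. forall y. (P(v,y) & ~K(v,y))) | (exists s. P(s,s))
Extract every quantifier outward, since the variables are now distinct and don't occur free across branches:
  exists z. exists v. forall y. exists s. (~P(z,z) & P(v,y) & ~K(v,y) | P(s,s))
The quantifier exists y sits under an odd number of negations (counting the antecedent side of each →), so it flips to forall y.

universal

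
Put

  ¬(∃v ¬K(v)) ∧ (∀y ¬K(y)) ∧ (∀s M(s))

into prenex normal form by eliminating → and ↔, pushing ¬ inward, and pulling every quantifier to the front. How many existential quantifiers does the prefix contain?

0

Push ¬ through the quantifiers and connectives to reach negation normal form:
  (∀v K(v)) ∧ (∀y ¬K(y)) ∧ (∀s M(s))
Pull the quantifiers to the front (each side's bound variable is not free in the other side):
  ∀v ∀y ∀s (K(v) ∧ ¬K(y) ∧ M(s))
The prefix is ∀v ∀y ∀s: 3 universal, 0 existential.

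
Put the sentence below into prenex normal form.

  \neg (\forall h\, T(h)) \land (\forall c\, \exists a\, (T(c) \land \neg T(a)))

\exists h\, \forall c\, \exists a\, (\neg T(h) \land T(c) \land \neg T(a))

Push ¬ through the quantifiers and connectives to reach negation normal form:
  (\exists h\, \neg T(h)) \land (\forall c\, \exists a\, (T(c) \land \neg T(a)))
All bound variables are already distinct, so no renaming is needed.
Finally move all quantifiers to the prefix:
  \exists h\, \forall c\, \exists a\, (\neg T(h) \land T(c) \land \neg T(a))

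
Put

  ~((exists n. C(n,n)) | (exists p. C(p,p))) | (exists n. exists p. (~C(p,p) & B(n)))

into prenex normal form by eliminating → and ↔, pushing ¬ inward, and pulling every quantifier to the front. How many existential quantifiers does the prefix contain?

Push ¬ through the quantifiers and connectives to reach negation normal form:
  (forall n. ~C(n,n)) & (forall p. ~C(p,p)) | (exists n. exists p. (~C(p,p) & B(n)))
Rename bound variables to avoid capture: n↦z1, p↦v.
  (forall n. ~C(n,n)) & (forall p. ~C(p,p)) | (exists z1. exists v. (~C(v,v) & B(z1)))
Pull the quantifiers to the front (each side's bound variable is not free in the other side):
  forall n. forall p. exists z1. exists v. (~C(n,n) & ~C(p,p) | ~C(v,v) & B(z1))
The prefix is forall n forall p exists z1 exists v: 2 universal, 2 existential.

2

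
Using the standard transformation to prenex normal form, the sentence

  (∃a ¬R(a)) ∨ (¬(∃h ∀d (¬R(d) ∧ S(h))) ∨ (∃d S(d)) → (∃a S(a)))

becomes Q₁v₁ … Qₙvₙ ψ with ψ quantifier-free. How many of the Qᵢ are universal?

First replace A → B with ¬A ∨ B.
  (∃a ¬R(a)) ∨ ¬(¬(∃h ∀d (¬R(d) ∧ S(h))) ∨ (∃d S(d))) ∨ (∃a S(a))
Move each ¬ inward, flipping quantifiers it crosses:
  (∃a ¬R(a)) ∨ (∃h ∀d (¬R(d) ∧ S(h))) ∧ (∀d ¬S(d)) ∨ (∃a S(a))
Standardize variables apart so no two quantifiers bind the same name: d↦w1, a↦v.
  (∃a ¬R(a)) ∨ (∃h ∀d (¬R(d) ∧ S(h))) ∧ (∀w1 ¬S(w1)) ∨ (∃v S(v))
Extract every quantifier outward, since the variables are now distinct and don't occur free across branches:
  ∃a ∃h ∀d ∀w1 ∃v (¬R(a) ∨ ¬R(d) ∧ S(h) ∧ ¬S(w1) ∨ S(v))
The prefix is ∃a ∃h ∀d ∀w1 ∃v: 2 universal, 3 existential.

2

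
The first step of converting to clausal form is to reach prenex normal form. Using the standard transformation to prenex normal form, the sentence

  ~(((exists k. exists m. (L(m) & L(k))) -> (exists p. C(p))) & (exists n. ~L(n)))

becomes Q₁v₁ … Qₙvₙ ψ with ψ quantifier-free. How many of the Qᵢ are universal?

Eliminate → and ↔ using ¬ and ∨.
  ~((~(exists k. exists m. (L(m) & L(k))) | (exists p. C(p))) & (exists n. ~L(n)))
Push ¬ through the quantifiers and connectives to reach negation normal form:
  (exists k. exists m. (L(m) & L(k))) & (forall p. ~C(p)) | (forall n. L(n))
Extract every quantifier outward, since the variables are now distinct and don't occur free across branches:
  exists k. exists m. forall p. forall n. (L(m) & L(k) & ~C(p) | L(n))
The prefix is exists k exists m forall p forall n: 2 universal, 2 existential.

2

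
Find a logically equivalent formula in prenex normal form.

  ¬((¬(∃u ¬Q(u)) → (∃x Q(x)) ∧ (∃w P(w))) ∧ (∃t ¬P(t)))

First replace A → B with ¬A ∨ B.
  ¬((¬¬(∃u ¬Q(u)) ∨ (∃x Q(x)) ∧ (∃w P(w))) ∧ (∃t ¬P(t)))
Move each ¬ inward, flipping quantifiers it crosses:
  (∀u Q(u)) ∧ ((∀x ¬Q(x)) ∨ (∀w ¬P(w))) ∨ (∀t P(t))
Pull the quantifiers to the front (each side's bound variable is not free in the other side):
  ∀u ∀x ∀w ∀t (Q(u) ∧ (¬Q(x) ∨ ¬P(w)) ∨ P(t))

∀u ∀x ∀w ∀t (Q(u) ∧ (¬Q(x) ∨ ¬P(w)) ∨ P(t))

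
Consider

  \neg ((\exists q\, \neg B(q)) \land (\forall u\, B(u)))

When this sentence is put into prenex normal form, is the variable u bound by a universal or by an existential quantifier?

existential

Push ¬ through the quantifiers and connectives to reach negation normal form:
  (\forall q\, B(q)) \lor (\exists u\, \neg B(u))
Extract every quantifier outward, since the variables are now distinct and don't occur free across branches:
  \forall q\, \exists u\, (B(q) \lor \neg B(u))
The quantifier \forall u sits under an odd number of negations, so it flips to \exists u.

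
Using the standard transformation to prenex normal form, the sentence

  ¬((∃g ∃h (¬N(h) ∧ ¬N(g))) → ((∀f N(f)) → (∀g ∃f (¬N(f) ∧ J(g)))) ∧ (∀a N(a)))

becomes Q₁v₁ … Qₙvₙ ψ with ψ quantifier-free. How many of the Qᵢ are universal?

Rewrite implications/biconditionals: A → B as ¬A ∨ B.
  ¬(¬(∃g ∃h (¬N(h) ∧ ¬N(g))) ∨ (¬(∀f N(f)) ∨ (∀g ∃f (¬N(f) ∧ J(g)))) ∧ (∀a N(a)))
Drive negations inward (¬∀x A ≡ ∃x ¬A, ¬∃x A ≡ ∀x ¬A, De Morgan for ∧/∨):
  (∃g ∃h (¬N(h) ∧ ¬N(g))) ∧ ((∀f N(f)) ∧ (∃g ∀f (N(f) ∨ ¬J(g))) ∨ (∃a ¬N(a)))
Standardize variables apart so no two quantifiers bind the same name: g↦v, f↦u1.
  (∃g ∃h (¬N(h) ∧ ¬N(g))) ∧ ((∀f N(f)) ∧ (∃v ∀u1 (N(u1) ∨ ¬J(v))) ∨ (∃a ¬N(a)))
Pull the quantifiers to the front (each side's bound variable is not free in the other side):
  ∃g ∃h ∀f ∃v ∀u1 ∃a (¬N(h) ∧ ¬N(g) ∧ (N(f) ∧ (N(u1) ∨ ¬J(v)) ∨ ¬N(a)))
The prefix is ∃g ∃h ∀f ∃v ∀u1 ∃a: 2 universal, 4 existential.

2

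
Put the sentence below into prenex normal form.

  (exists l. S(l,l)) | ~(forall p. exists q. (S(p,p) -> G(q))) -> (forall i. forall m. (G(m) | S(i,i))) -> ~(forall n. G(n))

Eliminate → and ↔ using ¬ and ∨.
  ~((exists l. S(l,l)) | ~(forall p. exists q. (~S(p,p) | G(q)))) | ~(forall i. forall m. (G(m) | S(i,i))) | ~(forall n. G(n))
Move each ¬ inward, flipping quantifiers it crosses:
  (forall l. ~S(l,l)) & (forall p. exists q. (~S(p,p) | G(q))) | (exists i. exists m. (~G(m) & ~S(i,i))) | (exists n. ~G(n))
All bound variables are already distinct, so no renaming is needed.
Extract every quantifier outward, since the variables are now distinct and don't occur free across branches:
  forall l. forall p. exists q. exists i. exists m. exists n. (~S(l,l) & (~S(p,p) | G(q)) | ~G(m) & ~S(i,i) | ~G(n))

forall l. forall p. exists q. exists i. exists m. exists n. (~S(l,l) & (~S(p,p) | G(q)) | ~G(m) & ~S(i,i) | ~G(n))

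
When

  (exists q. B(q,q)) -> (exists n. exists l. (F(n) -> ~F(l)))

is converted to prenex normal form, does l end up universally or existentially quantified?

Rewrite implications/biconditionals: A → B as ¬A ∨ B.
  ~(exists q. B(q,q)) | (exists n. exists l. (~F(n) | ~F(l)))
Push ¬ through the quantifiers and connectives to reach negation normal form:
  (forall q. ~B(q,q)) | (exists n. exists l. (~F(n) | ~F(l)))
Finally move all quantifiers to the prefix:
  forall q. exists n. exists l. (~B(q,q) | ~F(n) | ~F(l))
The quantifier exists l sits under an even number of negations (counting the antecedent side of each →), so it remains existential.

existential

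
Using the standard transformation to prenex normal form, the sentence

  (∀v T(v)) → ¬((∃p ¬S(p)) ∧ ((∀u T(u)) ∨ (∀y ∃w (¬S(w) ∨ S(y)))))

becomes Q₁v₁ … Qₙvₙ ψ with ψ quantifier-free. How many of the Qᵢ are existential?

Rewrite implications/biconditionals: A → B as ¬A ∨ B.
  ¬(∀v T(v)) ∨ ¬((∃p ¬S(p)) ∧ ((∀u T(u)) ∨ (∀y ∃w (¬S(w) ∨ S(y)))))
Move each ¬ inward, flipping quantifiers it crosses:
  (∃v ¬T(v)) ∨ (∀p S(p)) ∨ (∃u ¬T(u)) ∧ (∃y ∀w (S(w) ∧ ¬S(y)))
Extract every quantifier outward, since the variables are now distinct and don't occur free across branches:
  ∃v ∀p ∃u ∃y ∀w (¬T(v) ∨ S(p) ∨ ¬T(u) ∧ S(w) ∧ ¬S(y))
The prefix is ∃v ∀p ∃u ∃y ∀w: 2 universal, 3 existential.

3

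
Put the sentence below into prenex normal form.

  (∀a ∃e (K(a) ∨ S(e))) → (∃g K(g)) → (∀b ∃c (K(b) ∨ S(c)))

∃a ∀e ∀g ∀b ∃c (¬K(a) ∧ ¬S(e) ∨ ¬K(g) ∨ K(b) ∨ S(c))

Eliminate → and ↔ using ¬ and ∨.
  ¬(∀a ∃e (K(a) ∨ S(e))) ∨ ¬(∃g K(g)) ∨ (∀b ∃c (K(b) ∨ S(c)))
Push ¬ through the quantifiers and connectives to reach negation normal form:
  (∃a ∀e (¬K(a) ∧ ¬S(e))) ∨ (∀g ¬K(g)) ∨ (∀b ∃c (K(b) ∨ S(c)))
All bound variables are already distinct, so no renaming is needed.
Finally move all quantifiers to the prefix:
  ∃a ∀e ∀g ∀b ∃c (¬K(a) ∧ ¬S(e) ∨ ¬K(g) ∨ K(b) ∨ S(c))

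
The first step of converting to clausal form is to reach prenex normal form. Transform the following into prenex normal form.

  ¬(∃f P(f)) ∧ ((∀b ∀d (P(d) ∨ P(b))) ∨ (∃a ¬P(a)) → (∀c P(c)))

∀f ∃b ∃d ∀a ∀c (¬P(f) ∧ (¬P(d) ∧ ¬P(b) ∧ P(a) ∨ P(c)))

Rewrite implications/biconditionals: A → B as ¬A ∨ B.
  ¬(∃f P(f)) ∧ (¬((∀b ∀d (P(d) ∨ P(b))) ∨ (∃a ¬P(a))) ∨ (∀c P(c)))
Drive negations inward (¬∀x A ≡ ∃x ¬A, ¬∃x A ≡ ∀x ¬A, De Morgan for ∧/∨):
  (∀f ¬P(f)) ∧ ((∃b ∃d (¬P(d) ∧ ¬P(b))) ∧ (∀a P(a)) ∨ (∀c P(c)))
Extract every quantifier outward, since the variables are now distinct and don't occur free across branches:
  ∀f ∃b ∃d ∀a ∀c (¬P(f) ∧ (¬P(d) ∧ ¬P(b) ∧ P(a) ∨ P(c)))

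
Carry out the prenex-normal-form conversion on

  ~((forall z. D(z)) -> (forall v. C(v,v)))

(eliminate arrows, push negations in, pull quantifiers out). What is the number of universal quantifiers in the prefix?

1

First replace A → B with ¬A ∨ B.
  ~(~(forall z. D(z)) | (forall v. C(v,v)))
Move each ¬ inward, flipping quantifiers it crosses:
  (forall z. D(z)) & (exists v. ~C(v,v))
Extract every quantifier outward, since the variables are now distinct and don't occur free across branches:
  forall z. exists v. (D(z) & ~C(v,v))
The prefix is forall z exists v: 1 universal, 1 existential.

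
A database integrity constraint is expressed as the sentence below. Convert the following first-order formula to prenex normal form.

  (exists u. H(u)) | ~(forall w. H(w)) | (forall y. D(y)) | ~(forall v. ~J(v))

Move each ¬ inward, flipping quantifiers it crosses:
  (exists u. H(u)) | (exists w. ~H(w)) | (forall y. D(y)) | (exists v. J(v))
All bound variables are already distinct, so no renaming is needed.
Finally move all quantifiers to the prefix:
  exists u. exists w. forall y. exists v. (H(u) | ~H(w) | D(y) | J(v))

exists u. exists w. forall y. exists v. (H(u) | ~H(w) | D(y) | J(v))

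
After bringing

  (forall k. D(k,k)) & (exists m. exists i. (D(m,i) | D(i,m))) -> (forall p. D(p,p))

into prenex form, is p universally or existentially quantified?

universal

Rewrite implications/biconditionals: A → B as ¬A ∨ B.
  ~((forall k. D(k,k)) & (exists m. exists i. (D(m,i) | D(i,m)))) | (forall p. D(p,p))
Move each ¬ inward, flipping quantifiers it crosses:
  (exists k. ~D(k,k)) | (forall m. forall i. (~D(m,i) & ~D(i,m))) | (forall p. D(p,p))
Finally move all quantifiers to the prefix:
  exists k. forall m. forall i. forall p. (~D(k,k) | ~D(m,i) & ~D(i,m) | D(p,p))
The quantifier forall p sits under an even number of negations (counting the antecedent side of each →), so it remains universal.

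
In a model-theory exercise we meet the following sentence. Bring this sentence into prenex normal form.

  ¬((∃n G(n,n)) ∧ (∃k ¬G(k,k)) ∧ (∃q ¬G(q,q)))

Push ¬ through the quantifiers and connectives to reach negation normal form:
  (∀n ¬G(n,n)) ∨ (∀k G(k,k)) ∨ (∀q G(q,q))
All bound variables are already distinct, so no renaming is needed.
Pull the quantifiers to the front (each side's bound variable is not free in the other side):
  ∀n ∀k ∀q (¬G(n,n) ∨ G(k,k) ∨ G(q,q))

∀n ∀k ∀q (¬G(n,n) ∨ G(k,k) ∨ G(q,q))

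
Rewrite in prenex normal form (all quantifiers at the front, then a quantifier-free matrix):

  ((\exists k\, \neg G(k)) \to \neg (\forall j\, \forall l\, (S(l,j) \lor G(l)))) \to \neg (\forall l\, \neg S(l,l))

\exists k\, \forall j\, \forall l\, \exists a\, (\neg G(k) \land (S(l,j) \lor G(l)) \lor S(a,a))

First replace A → B with ¬A ∨ B.
  \neg (\neg (\exists k\, \neg G(k)) \lor \neg (\forall j\, \forall l\, (S(l,j) \lor G(l)))) \lor \neg (\forall l\, \neg S(l,l))
Push ¬ through the quantifiers and connectives to reach negation normal form:
  (\exists k\, \neg G(k)) \land (\forall j\, \forall l\, (S(l,j) \lor G(l))) \lor (\exists l\, S(l,l))
Give each quantifier a distinct variable: l↦a.
  (\exists k\, \neg G(k)) \land (\forall j\, \forall l\, (S(l,j) \lor G(l))) \lor (\exists a\, S(a,a))
Pull the quantifiers to the front (each side's bound variable is not free in the other side):
  \exists k\, \forall j\, \forall l\, \exists a\, (\neg G(k) \land (S(l,j) \lor G(l)) \lor S(a,a))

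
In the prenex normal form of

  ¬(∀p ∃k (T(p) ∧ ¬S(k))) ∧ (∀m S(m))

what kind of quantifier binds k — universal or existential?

Drive negations inward (¬∀x A ≡ ∃x ¬A, ¬∃x A ≡ ∀x ¬A, De Morgan for ∧/∨):
  (∃p ∀k (¬T(p) ∨ S(k))) ∧ (∀m S(m))
Finally move all quantifiers to the prefix:
  ∃p ∀k ∀m ((¬T(p) ∨ S(k)) ∧ S(m))
The quantifier ∃k sits under an odd number of negations, so it flips to ∀k.

universal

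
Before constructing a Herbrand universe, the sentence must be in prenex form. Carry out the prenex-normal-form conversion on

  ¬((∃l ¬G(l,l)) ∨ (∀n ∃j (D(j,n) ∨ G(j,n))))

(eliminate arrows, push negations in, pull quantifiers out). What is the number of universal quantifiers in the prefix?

Push ¬ through the quantifiers and connectives to reach negation normal form:
  (∀l G(l,l)) ∧ (∃n ∀j (¬D(j,n) ∧ ¬G(j,n)))
All bound variables are already distinct, so no renaming is needed.
Pull the quantifiers to the front (each side's bound variable is not free in the other side):
  ∀l ∃n ∀j (G(l,l) ∧ ¬D(j,n) ∧ ¬G(j,n))
The prefix is ∀l ∃n ∀j: 2 universal, 1 existential.

2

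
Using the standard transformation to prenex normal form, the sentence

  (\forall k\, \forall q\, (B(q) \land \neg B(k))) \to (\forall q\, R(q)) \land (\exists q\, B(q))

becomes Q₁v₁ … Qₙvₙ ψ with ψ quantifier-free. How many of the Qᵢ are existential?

Rewrite implications/biconditionals: A → B as ¬A ∨ B.
  \neg (\forall k\, \forall q\, (B(q) \land \neg B(k))) \lor (\forall q\, R(q)) \land (\exists q\, B(q))
Drive negations inward (¬∀x A ≡ ∃x ¬A, ¬∃x A ≡ ∀x ¬A, De Morgan for ∧/∨):
  (\exists k\, \exists q\, (\neg B(q) \lor B(k))) \lor (\forall q\, R(q)) \land (\exists q\, B(q))
Give each quantifier a distinct variable: q↦t, q↦c.
  (\exists k\, \exists q\, (\neg B(q) \lor B(k))) \lor (\forall t\, R(t)) \land (\exists c\, B(c))
Finally move all quantifiers to the prefix:
  \exists k\, \exists q\, \forall t\, \exists c\, (\neg B(q) \lor B(k) \lor R(t) \land B(c))
The prefix is \exists k \exists q \forall t \exists c: 1 universal, 3 existential.

3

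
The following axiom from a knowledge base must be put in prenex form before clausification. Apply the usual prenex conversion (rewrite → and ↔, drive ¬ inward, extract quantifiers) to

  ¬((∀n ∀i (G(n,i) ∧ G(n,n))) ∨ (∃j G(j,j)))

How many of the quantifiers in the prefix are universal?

1

Move each ¬ inward, flipping quantifiers it crosses:
  (∃n ∃i (¬G(n,i) ∨ ¬G(n,n))) ∧ (∀j ¬G(j,j))
Finally move all quantifiers to the prefix:
  ∃n ∃i ∀j ((¬G(n,i) ∨ ¬G(n,n)) ∧ ¬G(j,j))
The prefix is ∃n ∃i ∀j: 1 universal, 2 existential.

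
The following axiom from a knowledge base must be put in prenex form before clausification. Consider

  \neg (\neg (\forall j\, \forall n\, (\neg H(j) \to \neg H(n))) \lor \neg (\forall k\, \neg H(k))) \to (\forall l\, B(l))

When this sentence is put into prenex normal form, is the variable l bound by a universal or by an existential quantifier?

universal

First replace A → B with ¬A ∨ B.
  \neg \neg (\neg (\forall j\, \forall n\, (\neg \neg H(j) \lor \neg H(n))) \lor \neg (\forall k\, \neg H(k))) \lor (\forall l\, B(l))
Push ¬ through the quantifiers and connectives to reach negation normal form:
  (\exists j\, \exists n\, (\neg H(j) \land H(n))) \lor (\exists k\, H(k)) \lor (\forall l\, B(l))
Extract every quantifier outward, since the variables are now distinct and don't occur free across branches:
  \exists j\, \exists n\, \exists k\, \forall l\, (\neg H(j) \land H(n) \lor H(k) \lor B(l))
The quantifier \forall l sits under an even number of negations (counting the antecedent side of each →), so it remains universal.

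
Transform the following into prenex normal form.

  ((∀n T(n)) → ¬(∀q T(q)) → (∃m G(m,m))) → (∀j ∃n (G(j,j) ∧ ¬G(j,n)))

Rewrite implications/biconditionals: A → B as ¬A ∨ B.
  ¬(¬(∀n T(n)) ∨ ¬¬(∀q T(q)) ∨ (∃m G(m,m))) ∨ (∀j ∃n (G(j,j) ∧ ¬G(j,n)))
Move each ¬ inward, flipping quantifiers it crosses:
  (∀n T(n)) ∧ (∃q ¬T(q)) ∧ (∀m ¬G(m,m)) ∨ (∀j ∃n (G(j,j) ∧ ¬G(j,n)))
Give each quantifier a distinct variable: n↦u1.
  (∀n T(n)) ∧ (∃q ¬T(q)) ∧ (∀m ¬G(m,m)) ∨ (∀j ∃u1 (G(j,j) ∧ ¬G(j,u1)))
Finally move all quantifiers to the prefix:
  ∀n ∃q ∀m ∀j ∃u1 (T(n) ∧ ¬T(q) ∧ ¬G(m,m) ∨ G(j,j) ∧ ¬G(j,u1))

∀n ∃q ∀m ∀j ∃u1 (T(n) ∧ ¬T(q) ∧ ¬G(m,m) ∨ G(j,j) ∧ ¬G(j,u1))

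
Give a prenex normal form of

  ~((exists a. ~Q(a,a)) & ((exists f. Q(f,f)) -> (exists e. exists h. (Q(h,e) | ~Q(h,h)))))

Eliminate → and ↔ using ¬ and ∨.
  ~((exists a. ~Q(a,a)) & (~(exists f. Q(f,f)) | (exists e. exists h. (Q(h,e) | ~Q(h,h)))))
Move each ¬ inward, flipping quantifiers it crosses:
  (forall a. Q(a,a)) | (exists f. Q(f,f)) & (forall e. forall h. (~Q(h,e) & Q(h,h)))
All bound variables are already distinct, so no renaming is needed.
Pull the quantifiers to the front (each side's bound variable is not free in the other side):
  forall a. exists f. forall e. forall h. (Q(a,a) | Q(f,f) & ~Q(h,e) & Q(h,h))

forall a. exists f. forall e. forall h. (Q(a,a) | Q(f,f) & ~Q(h,e) & Q(h,h))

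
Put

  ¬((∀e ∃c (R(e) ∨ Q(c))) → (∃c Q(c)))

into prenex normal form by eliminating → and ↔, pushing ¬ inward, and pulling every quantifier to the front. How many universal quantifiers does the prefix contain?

Rewrite implications/biconditionals: A → B as ¬A ∨ B.
  ¬(¬(∀e ∃c (R(e) ∨ Q(c))) ∨ (∃c Q(c)))
Push ¬ through the quantifiers and connectives to reach negation normal form:
  (∀e ∃c (R(e) ∨ Q(c))) ∧ (∀c ¬Q(c))
Standardize variables apart so no two quantifiers bind the same name: c↦u1.
  (∀e ∃c (R(e) ∨ Q(c))) ∧ (∀u1 ¬Q(u1))
Extract every quantifier outward, since the variables are now distinct and don't occur free across branches:
  ∀e ∃c ∀u1 ((R(e) ∨ Q(c)) ∧ ¬Q(u1))
The prefix is ∀e ∃c ∀u1: 2 universal, 1 existential.

2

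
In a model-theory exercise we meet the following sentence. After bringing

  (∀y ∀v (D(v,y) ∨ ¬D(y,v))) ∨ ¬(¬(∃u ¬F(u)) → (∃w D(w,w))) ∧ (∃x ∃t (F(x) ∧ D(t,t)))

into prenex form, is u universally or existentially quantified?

universal

Eliminate → and ↔ using ¬ and ∨.
  (∀y ∀v (D(v,y) ∨ ¬D(y,v))) ∨ ¬(¬¬(∃u ¬F(u)) ∨ (∃w D(w,w))) ∧ (∃x ∃t (F(x) ∧ D(t,t)))
Move each ¬ inward, flipping quantifiers it crosses:
  (∀y ∀v (D(v,y) ∨ ¬D(y,v))) ∨ (∀u F(u)) ∧ (∀w ¬D(w,w)) ∧ (∃x ∃t (F(x) ∧ D(t,t)))
Finally move all quantifiers to the prefix:
  ∀y ∀v ∀u ∀w ∃x ∃t (D(v,y) ∨ ¬D(y,v) ∨ F(u) ∧ ¬D(w,w) ∧ F(x) ∧ D(t,t))
The quantifier ∃u sits under an odd number of negations (counting the antecedent side of each →), so it flips to ∀u.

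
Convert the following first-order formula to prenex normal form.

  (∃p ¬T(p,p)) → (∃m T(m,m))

Eliminate → and ↔ using ¬ and ∨.
  ¬(∃p ¬T(p,p)) ∨ (∃m T(m,m))
Push ¬ through the quantifiers and connectives to reach negation normal form:
  (∀p T(p,p)) ∨ (∃m T(m,m))
All bound variables are already distinct, so no renaming is needed.
Finally move all quantifiers to the prefix:
  ∀p ∃m (T(p,p) ∨ T(m,m))

∀p ∃m (T(p,p) ∨ T(m,m))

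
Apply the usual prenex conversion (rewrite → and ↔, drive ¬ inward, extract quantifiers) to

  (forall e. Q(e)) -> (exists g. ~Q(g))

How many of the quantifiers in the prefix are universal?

Rewrite implications/biconditionals: A → B as ¬A ∨ B.
  ~(forall e. Q(e)) | (exists g. ~Q(g))
Drive negations inward (¬∀x A ≡ ∃x ¬A, ¬∃x A ≡ ∀x ¬A, De Morgan for ∧/∨):
  (exists e. ~Q(e)) | (exists g. ~Q(g))
Pull the quantifiers to the front (each side's bound variable is not free in the other side):
  exists e. exists g. (~Q(e) | ~Q(g))
The prefix is exists e exists g: 0 universal, 2 existential.

0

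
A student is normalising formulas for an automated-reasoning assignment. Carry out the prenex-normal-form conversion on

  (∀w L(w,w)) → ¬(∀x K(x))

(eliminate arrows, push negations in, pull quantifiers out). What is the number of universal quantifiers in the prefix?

0

Eliminate → and ↔ using ¬ and ∨.
  ¬(∀w L(w,w)) ∨ ¬(∀x K(x))
Move each ¬ inward, flipping quantifiers it crosses:
  (∃w ¬L(w,w)) ∨ (∃x ¬K(x))
Extract every quantifier outward, since the variables are now distinct and don't occur free across branches:
  ∃w ∃x (¬L(w,w) ∨ ¬K(x))
The prefix is ∃w ∃x: 0 universal, 2 existential.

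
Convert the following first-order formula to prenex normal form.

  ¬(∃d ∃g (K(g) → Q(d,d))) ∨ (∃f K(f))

∀d ∀g ∃f (K(g) ∧ ¬Q(d,d) ∨ K(f))

Rewrite implications/biconditionals: A → B as ¬A ∨ B.
  ¬(∃d ∃g (¬K(g) ∨ Q(d,d))) ∨ (∃f K(f))
Push ¬ through the quantifiers and connectives to reach negation normal form:
  (∀d ∀g (K(g) ∧ ¬Q(d,d))) ∨ (∃f K(f))
Finally move all quantifiers to the prefix:
  ∀d ∀g ∃f (K(g) ∧ ¬Q(d,d) ∨ K(f))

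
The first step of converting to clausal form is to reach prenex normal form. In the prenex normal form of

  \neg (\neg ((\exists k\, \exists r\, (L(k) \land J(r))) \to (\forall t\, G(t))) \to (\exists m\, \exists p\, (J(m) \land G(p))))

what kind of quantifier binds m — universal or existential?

universal

First replace A → B with ¬A ∨ B.
  \neg (\neg \neg (\neg (\exists k\, \exists r\, (L(k) \land J(r))) \lor (\forall t\, G(t))) \lor (\exists m\, \exists p\, (J(m) \land G(p))))
Move each ¬ inward, flipping quantifiers it crosses:
  (\exists k\, \exists r\, (L(k) \land J(r))) \land (\exists t\, \neg G(t)) \land (\forall m\, \forall p\, (\neg J(m) \lor \neg G(p)))
Pull the quantifiers to the front (each side's bound variable is not free in the other side):
  \exists k\, \exists r\, \exists t\, \forall m\, \forall p\, (L(k) \land J(r) \land \neg G(t) \land (\neg J(m) \lor \neg G(p)))
The quantifier \exists m sits under an odd number of negations (counting the antecedent side of each →), so it flips to \forall m.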